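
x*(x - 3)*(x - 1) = x^3 - 4*x^2 + 3*x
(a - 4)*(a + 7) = a^2 + 3*a - 28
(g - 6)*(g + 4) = g^2 - 2*g - 24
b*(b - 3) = b^2 - 3*b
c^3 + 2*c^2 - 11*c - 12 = (c - 3)*(c + 1)*(c + 4)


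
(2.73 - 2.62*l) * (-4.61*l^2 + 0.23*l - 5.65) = 12.0782*l^3 - 13.1879*l^2 + 15.4309*l - 15.4245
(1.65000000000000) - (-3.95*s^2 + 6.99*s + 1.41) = 3.95*s^2 - 6.99*s + 0.24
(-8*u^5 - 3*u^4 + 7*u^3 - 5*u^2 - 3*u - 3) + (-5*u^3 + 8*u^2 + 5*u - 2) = -8*u^5 - 3*u^4 + 2*u^3 + 3*u^2 + 2*u - 5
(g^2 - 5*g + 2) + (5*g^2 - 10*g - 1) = 6*g^2 - 15*g + 1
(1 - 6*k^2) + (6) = 7 - 6*k^2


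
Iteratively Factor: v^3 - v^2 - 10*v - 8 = (v - 4)*(v^2 + 3*v + 2) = (v - 4)*(v + 1)*(v + 2)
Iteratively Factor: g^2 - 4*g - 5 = (g - 5)*(g + 1)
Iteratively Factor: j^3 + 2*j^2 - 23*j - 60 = (j + 3)*(j^2 - j - 20) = (j + 3)*(j + 4)*(j - 5)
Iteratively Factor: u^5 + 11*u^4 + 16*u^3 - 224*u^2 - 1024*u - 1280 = (u - 5)*(u^4 + 16*u^3 + 96*u^2 + 256*u + 256) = (u - 5)*(u + 4)*(u^3 + 12*u^2 + 48*u + 64) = (u - 5)*(u + 4)^2*(u^2 + 8*u + 16) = (u - 5)*(u + 4)^3*(u + 4)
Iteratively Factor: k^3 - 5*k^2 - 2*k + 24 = (k - 4)*(k^2 - k - 6) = (k - 4)*(k - 3)*(k + 2)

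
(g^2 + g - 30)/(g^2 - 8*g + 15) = (g + 6)/(g - 3)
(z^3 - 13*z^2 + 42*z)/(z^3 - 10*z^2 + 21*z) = (z - 6)/(z - 3)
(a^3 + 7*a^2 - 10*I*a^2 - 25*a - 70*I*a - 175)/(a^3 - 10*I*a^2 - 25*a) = (a + 7)/a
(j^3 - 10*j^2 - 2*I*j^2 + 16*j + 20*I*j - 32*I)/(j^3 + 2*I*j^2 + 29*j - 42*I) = (j^2 - 10*j + 16)/(j^2 + 4*I*j + 21)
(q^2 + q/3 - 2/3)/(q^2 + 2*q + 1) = (q - 2/3)/(q + 1)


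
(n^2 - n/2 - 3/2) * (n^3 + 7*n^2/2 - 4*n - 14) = n^5 + 3*n^4 - 29*n^3/4 - 69*n^2/4 + 13*n + 21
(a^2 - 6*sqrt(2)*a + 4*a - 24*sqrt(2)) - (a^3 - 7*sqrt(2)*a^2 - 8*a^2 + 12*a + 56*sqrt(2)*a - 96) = -a^3 + 9*a^2 + 7*sqrt(2)*a^2 - 62*sqrt(2)*a - 8*a - 24*sqrt(2) + 96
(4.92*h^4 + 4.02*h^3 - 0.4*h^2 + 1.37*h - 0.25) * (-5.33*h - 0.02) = -26.2236*h^5 - 21.525*h^4 + 2.0516*h^3 - 7.2941*h^2 + 1.3051*h + 0.005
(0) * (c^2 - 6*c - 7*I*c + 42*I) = 0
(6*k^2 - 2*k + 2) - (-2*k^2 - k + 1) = 8*k^2 - k + 1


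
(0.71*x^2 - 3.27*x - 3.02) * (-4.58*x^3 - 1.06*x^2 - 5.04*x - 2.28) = -3.2518*x^5 + 14.224*x^4 + 13.7194*x^3 + 18.0632*x^2 + 22.6764*x + 6.8856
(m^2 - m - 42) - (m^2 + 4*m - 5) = -5*m - 37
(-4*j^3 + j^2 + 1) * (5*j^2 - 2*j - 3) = -20*j^5 + 13*j^4 + 10*j^3 + 2*j^2 - 2*j - 3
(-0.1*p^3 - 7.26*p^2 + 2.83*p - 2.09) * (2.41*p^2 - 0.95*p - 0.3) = -0.241*p^5 - 17.4016*p^4 + 13.7473*p^3 - 5.5474*p^2 + 1.1365*p + 0.627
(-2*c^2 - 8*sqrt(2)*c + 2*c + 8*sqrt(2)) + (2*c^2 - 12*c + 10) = -8*sqrt(2)*c - 10*c + 10 + 8*sqrt(2)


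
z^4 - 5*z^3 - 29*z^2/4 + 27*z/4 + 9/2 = (z - 6)*(z - 1)*(z + 1/2)*(z + 3/2)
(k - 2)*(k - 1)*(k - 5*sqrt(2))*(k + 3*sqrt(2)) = k^4 - 3*k^3 - 2*sqrt(2)*k^3 - 28*k^2 + 6*sqrt(2)*k^2 - 4*sqrt(2)*k + 90*k - 60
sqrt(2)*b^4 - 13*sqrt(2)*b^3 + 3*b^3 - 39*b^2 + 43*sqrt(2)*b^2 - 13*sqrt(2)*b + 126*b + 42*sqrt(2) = (b - 7)*(b - 6)*(b + sqrt(2))*(sqrt(2)*b + 1)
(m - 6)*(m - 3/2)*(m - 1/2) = m^3 - 8*m^2 + 51*m/4 - 9/2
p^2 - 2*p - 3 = (p - 3)*(p + 1)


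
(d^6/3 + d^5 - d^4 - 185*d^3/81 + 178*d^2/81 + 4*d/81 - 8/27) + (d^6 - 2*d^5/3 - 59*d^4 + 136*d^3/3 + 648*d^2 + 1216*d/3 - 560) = 4*d^6/3 + d^5/3 - 60*d^4 + 3487*d^3/81 + 52666*d^2/81 + 32836*d/81 - 15128/27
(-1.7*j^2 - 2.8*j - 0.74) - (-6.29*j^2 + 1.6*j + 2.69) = 4.59*j^2 - 4.4*j - 3.43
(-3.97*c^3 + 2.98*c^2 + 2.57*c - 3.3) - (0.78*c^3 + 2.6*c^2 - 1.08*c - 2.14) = -4.75*c^3 + 0.38*c^2 + 3.65*c - 1.16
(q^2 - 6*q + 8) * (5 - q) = -q^3 + 11*q^2 - 38*q + 40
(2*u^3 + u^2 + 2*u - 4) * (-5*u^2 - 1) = -10*u^5 - 5*u^4 - 12*u^3 + 19*u^2 - 2*u + 4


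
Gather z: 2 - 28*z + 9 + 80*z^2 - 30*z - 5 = 80*z^2 - 58*z + 6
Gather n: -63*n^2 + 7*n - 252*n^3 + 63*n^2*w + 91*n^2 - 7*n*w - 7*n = -252*n^3 + n^2*(63*w + 28) - 7*n*w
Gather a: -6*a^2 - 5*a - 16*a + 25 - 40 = -6*a^2 - 21*a - 15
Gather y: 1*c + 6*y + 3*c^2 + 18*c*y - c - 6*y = 3*c^2 + 18*c*y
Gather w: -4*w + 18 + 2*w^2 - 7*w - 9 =2*w^2 - 11*w + 9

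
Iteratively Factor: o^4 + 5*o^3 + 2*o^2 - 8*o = (o + 4)*(o^3 + o^2 - 2*o) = (o + 2)*(o + 4)*(o^2 - o) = o*(o + 2)*(o + 4)*(o - 1)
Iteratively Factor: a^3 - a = (a - 1)*(a^2 + a) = (a - 1)*(a + 1)*(a)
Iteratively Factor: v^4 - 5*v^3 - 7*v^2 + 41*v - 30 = (v - 5)*(v^3 - 7*v + 6) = (v - 5)*(v - 2)*(v^2 + 2*v - 3) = (v - 5)*(v - 2)*(v + 3)*(v - 1)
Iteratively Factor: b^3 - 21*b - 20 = (b + 1)*(b^2 - b - 20) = (b + 1)*(b + 4)*(b - 5)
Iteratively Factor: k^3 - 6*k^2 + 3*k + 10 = (k - 5)*(k^2 - k - 2) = (k - 5)*(k + 1)*(k - 2)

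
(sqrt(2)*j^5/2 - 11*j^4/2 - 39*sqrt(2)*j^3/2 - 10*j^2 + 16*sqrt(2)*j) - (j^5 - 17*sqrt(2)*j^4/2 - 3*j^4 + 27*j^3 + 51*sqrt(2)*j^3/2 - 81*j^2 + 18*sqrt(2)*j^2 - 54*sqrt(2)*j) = -j^5 + sqrt(2)*j^5/2 - 5*j^4/2 + 17*sqrt(2)*j^4/2 - 45*sqrt(2)*j^3 - 27*j^3 - 18*sqrt(2)*j^2 + 71*j^2 + 70*sqrt(2)*j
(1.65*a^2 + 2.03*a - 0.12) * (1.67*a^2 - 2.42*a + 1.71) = 2.7555*a^4 - 0.6029*a^3 - 2.2915*a^2 + 3.7617*a - 0.2052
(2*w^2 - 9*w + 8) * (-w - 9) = -2*w^3 - 9*w^2 + 73*w - 72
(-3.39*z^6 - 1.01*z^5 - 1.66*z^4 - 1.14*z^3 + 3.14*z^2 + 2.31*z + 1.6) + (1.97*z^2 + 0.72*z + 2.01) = -3.39*z^6 - 1.01*z^5 - 1.66*z^4 - 1.14*z^3 + 5.11*z^2 + 3.03*z + 3.61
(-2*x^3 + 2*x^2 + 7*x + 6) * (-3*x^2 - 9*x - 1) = 6*x^5 + 12*x^4 - 37*x^3 - 83*x^2 - 61*x - 6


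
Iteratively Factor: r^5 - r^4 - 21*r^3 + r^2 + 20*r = (r + 1)*(r^4 - 2*r^3 - 19*r^2 + 20*r) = (r - 5)*(r + 1)*(r^3 + 3*r^2 - 4*r) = r*(r - 5)*(r + 1)*(r^2 + 3*r - 4) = r*(r - 5)*(r + 1)*(r + 4)*(r - 1)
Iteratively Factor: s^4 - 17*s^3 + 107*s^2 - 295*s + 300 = (s - 3)*(s^3 - 14*s^2 + 65*s - 100) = (s - 4)*(s - 3)*(s^2 - 10*s + 25) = (s - 5)*(s - 4)*(s - 3)*(s - 5)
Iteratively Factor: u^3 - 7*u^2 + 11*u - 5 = (u - 1)*(u^2 - 6*u + 5) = (u - 1)^2*(u - 5)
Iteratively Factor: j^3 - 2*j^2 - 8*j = (j + 2)*(j^2 - 4*j) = (j - 4)*(j + 2)*(j)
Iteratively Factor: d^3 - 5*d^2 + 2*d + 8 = (d - 2)*(d^2 - 3*d - 4) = (d - 2)*(d + 1)*(d - 4)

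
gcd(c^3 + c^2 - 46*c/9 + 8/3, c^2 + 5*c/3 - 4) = c^2 + 5*c/3 - 4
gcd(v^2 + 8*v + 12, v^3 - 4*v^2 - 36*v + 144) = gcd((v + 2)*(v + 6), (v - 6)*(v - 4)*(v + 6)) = v + 6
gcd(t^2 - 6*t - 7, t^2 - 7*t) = t - 7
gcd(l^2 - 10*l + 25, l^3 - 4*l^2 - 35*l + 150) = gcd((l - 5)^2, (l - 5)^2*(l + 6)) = l^2 - 10*l + 25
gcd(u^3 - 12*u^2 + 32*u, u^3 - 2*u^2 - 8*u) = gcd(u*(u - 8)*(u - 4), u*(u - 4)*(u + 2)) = u^2 - 4*u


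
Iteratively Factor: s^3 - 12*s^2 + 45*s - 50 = (s - 5)*(s^2 - 7*s + 10) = (s - 5)^2*(s - 2)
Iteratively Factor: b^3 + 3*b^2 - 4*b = (b - 1)*(b^2 + 4*b) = b*(b - 1)*(b + 4)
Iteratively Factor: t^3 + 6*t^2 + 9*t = (t + 3)*(t^2 + 3*t) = (t + 3)^2*(t)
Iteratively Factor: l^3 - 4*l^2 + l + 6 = (l - 2)*(l^2 - 2*l - 3) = (l - 2)*(l + 1)*(l - 3)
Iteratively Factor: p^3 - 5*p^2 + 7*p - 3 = (p - 1)*(p^2 - 4*p + 3) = (p - 3)*(p - 1)*(p - 1)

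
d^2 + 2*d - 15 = (d - 3)*(d + 5)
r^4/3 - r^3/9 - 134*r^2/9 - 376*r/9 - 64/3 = (r/3 + 1)*(r - 8)*(r + 2/3)*(r + 4)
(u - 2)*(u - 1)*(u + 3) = u^3 - 7*u + 6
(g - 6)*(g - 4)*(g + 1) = g^3 - 9*g^2 + 14*g + 24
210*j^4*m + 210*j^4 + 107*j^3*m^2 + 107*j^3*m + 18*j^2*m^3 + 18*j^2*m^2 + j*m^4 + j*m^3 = (5*j + m)*(6*j + m)*(7*j + m)*(j*m + j)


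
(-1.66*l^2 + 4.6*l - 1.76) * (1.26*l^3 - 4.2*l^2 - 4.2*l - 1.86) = -2.0916*l^5 + 12.768*l^4 - 14.5656*l^3 - 8.8404*l^2 - 1.164*l + 3.2736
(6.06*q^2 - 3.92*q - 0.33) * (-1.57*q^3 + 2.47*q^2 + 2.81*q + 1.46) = -9.5142*q^5 + 21.1226*q^4 + 7.8643*q^3 - 2.9827*q^2 - 6.6505*q - 0.4818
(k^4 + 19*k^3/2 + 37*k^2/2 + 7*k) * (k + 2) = k^5 + 23*k^4/2 + 75*k^3/2 + 44*k^2 + 14*k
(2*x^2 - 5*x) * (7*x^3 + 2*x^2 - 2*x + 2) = 14*x^5 - 31*x^4 - 14*x^3 + 14*x^2 - 10*x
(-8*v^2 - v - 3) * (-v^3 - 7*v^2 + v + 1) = 8*v^5 + 57*v^4 + 2*v^3 + 12*v^2 - 4*v - 3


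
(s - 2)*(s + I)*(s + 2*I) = s^3 - 2*s^2 + 3*I*s^2 - 2*s - 6*I*s + 4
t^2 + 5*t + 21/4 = (t + 3/2)*(t + 7/2)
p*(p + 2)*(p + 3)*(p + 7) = p^4 + 12*p^3 + 41*p^2 + 42*p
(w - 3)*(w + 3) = w^2 - 9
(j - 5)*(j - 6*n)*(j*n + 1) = j^3*n - 6*j^2*n^2 - 5*j^2*n + j^2 + 30*j*n^2 - 6*j*n - 5*j + 30*n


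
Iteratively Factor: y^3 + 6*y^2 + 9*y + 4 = (y + 1)*(y^2 + 5*y + 4) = (y + 1)*(y + 4)*(y + 1)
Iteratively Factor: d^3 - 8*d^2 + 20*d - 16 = (d - 2)*(d^2 - 6*d + 8) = (d - 2)^2*(d - 4)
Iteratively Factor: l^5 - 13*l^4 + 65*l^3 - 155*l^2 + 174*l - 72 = (l - 4)*(l^4 - 9*l^3 + 29*l^2 - 39*l + 18) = (l - 4)*(l - 2)*(l^3 - 7*l^2 + 15*l - 9) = (l - 4)*(l - 2)*(l - 1)*(l^2 - 6*l + 9) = (l - 4)*(l - 3)*(l - 2)*(l - 1)*(l - 3)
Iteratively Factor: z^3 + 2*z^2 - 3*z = (z + 3)*(z^2 - z) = z*(z + 3)*(z - 1)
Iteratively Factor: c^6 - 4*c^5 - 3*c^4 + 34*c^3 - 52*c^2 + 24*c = (c - 2)*(c^5 - 2*c^4 - 7*c^3 + 20*c^2 - 12*c) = (c - 2)*(c - 1)*(c^4 - c^3 - 8*c^2 + 12*c) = (c - 2)^2*(c - 1)*(c^3 + c^2 - 6*c) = (c - 2)^3*(c - 1)*(c^2 + 3*c) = c*(c - 2)^3*(c - 1)*(c + 3)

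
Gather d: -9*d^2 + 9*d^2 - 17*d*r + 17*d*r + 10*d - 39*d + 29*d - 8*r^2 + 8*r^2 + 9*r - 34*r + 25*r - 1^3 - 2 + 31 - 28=0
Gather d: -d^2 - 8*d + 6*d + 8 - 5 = -d^2 - 2*d + 3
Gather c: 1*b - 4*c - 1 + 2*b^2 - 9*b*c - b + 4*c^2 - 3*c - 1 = 2*b^2 + 4*c^2 + c*(-9*b - 7) - 2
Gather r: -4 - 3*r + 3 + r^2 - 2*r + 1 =r^2 - 5*r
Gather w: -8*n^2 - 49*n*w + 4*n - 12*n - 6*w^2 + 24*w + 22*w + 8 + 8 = -8*n^2 - 8*n - 6*w^2 + w*(46 - 49*n) + 16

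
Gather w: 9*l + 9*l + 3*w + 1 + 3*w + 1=18*l + 6*w + 2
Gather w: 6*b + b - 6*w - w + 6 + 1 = 7*b - 7*w + 7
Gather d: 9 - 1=8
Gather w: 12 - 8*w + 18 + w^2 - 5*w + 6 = w^2 - 13*w + 36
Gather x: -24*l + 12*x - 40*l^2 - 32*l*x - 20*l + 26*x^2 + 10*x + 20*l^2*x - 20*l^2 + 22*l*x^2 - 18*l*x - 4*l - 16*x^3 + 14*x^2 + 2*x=-60*l^2 - 48*l - 16*x^3 + x^2*(22*l + 40) + x*(20*l^2 - 50*l + 24)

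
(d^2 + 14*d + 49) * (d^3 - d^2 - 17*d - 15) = d^5 + 13*d^4 + 18*d^3 - 302*d^2 - 1043*d - 735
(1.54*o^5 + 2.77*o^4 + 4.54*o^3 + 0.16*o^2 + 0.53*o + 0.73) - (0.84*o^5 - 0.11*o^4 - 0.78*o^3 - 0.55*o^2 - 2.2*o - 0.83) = 0.7*o^5 + 2.88*o^4 + 5.32*o^3 + 0.71*o^2 + 2.73*o + 1.56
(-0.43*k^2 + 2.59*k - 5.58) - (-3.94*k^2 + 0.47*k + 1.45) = 3.51*k^2 + 2.12*k - 7.03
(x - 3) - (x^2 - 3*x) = -x^2 + 4*x - 3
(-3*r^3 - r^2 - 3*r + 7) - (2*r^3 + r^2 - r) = -5*r^3 - 2*r^2 - 2*r + 7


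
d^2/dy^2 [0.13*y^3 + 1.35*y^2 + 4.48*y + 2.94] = 0.78*y + 2.7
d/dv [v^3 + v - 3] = 3*v^2 + 1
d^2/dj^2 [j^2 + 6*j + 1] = 2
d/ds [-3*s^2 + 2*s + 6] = 2 - 6*s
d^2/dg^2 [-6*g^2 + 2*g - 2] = -12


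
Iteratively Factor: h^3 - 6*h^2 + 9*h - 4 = (h - 1)*(h^2 - 5*h + 4) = (h - 1)^2*(h - 4)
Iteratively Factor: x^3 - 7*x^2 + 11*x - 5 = (x - 5)*(x^2 - 2*x + 1) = (x - 5)*(x - 1)*(x - 1)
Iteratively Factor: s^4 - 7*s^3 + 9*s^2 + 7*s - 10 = (s - 5)*(s^3 - 2*s^2 - s + 2) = (s - 5)*(s - 1)*(s^2 - s - 2) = (s - 5)*(s - 1)*(s + 1)*(s - 2)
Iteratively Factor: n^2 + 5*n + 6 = (n + 2)*(n + 3)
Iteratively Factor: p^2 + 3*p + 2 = (p + 2)*(p + 1)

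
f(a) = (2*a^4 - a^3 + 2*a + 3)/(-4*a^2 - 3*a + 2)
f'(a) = (8*a + 3)*(2*a^4 - a^3 + 2*a + 3)/(-4*a^2 - 3*a + 2)^2 + (8*a^3 - 3*a^2 + 2)/(-4*a^2 - 3*a + 2)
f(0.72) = -2.06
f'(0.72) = 6.55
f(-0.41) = 0.90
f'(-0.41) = 0.27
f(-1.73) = -4.73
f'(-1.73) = -0.61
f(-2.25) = -5.32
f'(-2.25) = 2.14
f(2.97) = -3.28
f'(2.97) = -2.31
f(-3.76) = -10.36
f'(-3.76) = 4.28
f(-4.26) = -12.64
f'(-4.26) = 4.81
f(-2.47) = -5.84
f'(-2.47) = 2.60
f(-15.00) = -122.62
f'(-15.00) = 15.62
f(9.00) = -35.57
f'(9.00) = -8.38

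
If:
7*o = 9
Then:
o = 9/7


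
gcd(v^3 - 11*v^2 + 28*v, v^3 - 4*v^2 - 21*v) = v^2 - 7*v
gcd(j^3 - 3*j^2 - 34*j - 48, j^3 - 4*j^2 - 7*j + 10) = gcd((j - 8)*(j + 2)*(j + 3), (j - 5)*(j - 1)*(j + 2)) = j + 2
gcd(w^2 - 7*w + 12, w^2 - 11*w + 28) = w - 4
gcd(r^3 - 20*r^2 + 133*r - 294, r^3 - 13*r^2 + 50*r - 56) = r - 7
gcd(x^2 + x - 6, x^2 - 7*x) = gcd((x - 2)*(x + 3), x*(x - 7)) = 1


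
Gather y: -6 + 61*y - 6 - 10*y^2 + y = -10*y^2 + 62*y - 12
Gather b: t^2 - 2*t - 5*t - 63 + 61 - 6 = t^2 - 7*t - 8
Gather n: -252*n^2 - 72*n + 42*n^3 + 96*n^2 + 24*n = 42*n^3 - 156*n^2 - 48*n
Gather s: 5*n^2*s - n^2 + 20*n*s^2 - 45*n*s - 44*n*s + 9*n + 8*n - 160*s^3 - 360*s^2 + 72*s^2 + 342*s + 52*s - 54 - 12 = -n^2 + 17*n - 160*s^3 + s^2*(20*n - 288) + s*(5*n^2 - 89*n + 394) - 66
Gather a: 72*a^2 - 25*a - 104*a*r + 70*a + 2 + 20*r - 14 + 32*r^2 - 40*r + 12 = 72*a^2 + a*(45 - 104*r) + 32*r^2 - 20*r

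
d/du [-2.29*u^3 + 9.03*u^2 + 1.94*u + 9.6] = -6.87*u^2 + 18.06*u + 1.94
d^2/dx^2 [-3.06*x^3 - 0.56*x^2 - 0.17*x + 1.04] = -18.36*x - 1.12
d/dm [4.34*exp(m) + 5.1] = 4.34*exp(m)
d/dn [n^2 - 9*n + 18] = 2*n - 9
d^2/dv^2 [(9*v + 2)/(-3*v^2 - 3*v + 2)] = 6*(-3*(2*v + 1)^2*(9*v + 2) + (27*v + 11)*(3*v^2 + 3*v - 2))/(3*v^2 + 3*v - 2)^3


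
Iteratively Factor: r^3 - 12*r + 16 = (r - 2)*(r^2 + 2*r - 8) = (r - 2)*(r + 4)*(r - 2)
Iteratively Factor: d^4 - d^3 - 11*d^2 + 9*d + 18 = (d - 3)*(d^3 + 2*d^2 - 5*d - 6) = (d - 3)*(d + 1)*(d^2 + d - 6) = (d - 3)*(d + 1)*(d + 3)*(d - 2)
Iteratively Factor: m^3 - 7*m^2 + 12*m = (m)*(m^2 - 7*m + 12) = m*(m - 4)*(m - 3)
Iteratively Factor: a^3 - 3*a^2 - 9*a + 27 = (a - 3)*(a^2 - 9) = (a - 3)*(a + 3)*(a - 3)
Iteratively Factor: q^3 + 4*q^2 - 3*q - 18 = (q + 3)*(q^2 + q - 6) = (q - 2)*(q + 3)*(q + 3)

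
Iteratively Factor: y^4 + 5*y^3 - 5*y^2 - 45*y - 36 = (y + 3)*(y^3 + 2*y^2 - 11*y - 12) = (y + 3)*(y + 4)*(y^2 - 2*y - 3) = (y - 3)*(y + 3)*(y + 4)*(y + 1)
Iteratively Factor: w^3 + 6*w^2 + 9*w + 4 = (w + 1)*(w^2 + 5*w + 4) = (w + 1)*(w + 4)*(w + 1)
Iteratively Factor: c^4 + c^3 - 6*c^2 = (c)*(c^3 + c^2 - 6*c) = c*(c - 2)*(c^2 + 3*c) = c^2*(c - 2)*(c + 3)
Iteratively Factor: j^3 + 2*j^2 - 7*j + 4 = (j - 1)*(j^2 + 3*j - 4) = (j - 1)*(j + 4)*(j - 1)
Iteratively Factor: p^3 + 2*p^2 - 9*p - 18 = (p + 2)*(p^2 - 9) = (p - 3)*(p + 2)*(p + 3)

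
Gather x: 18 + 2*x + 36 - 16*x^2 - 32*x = -16*x^2 - 30*x + 54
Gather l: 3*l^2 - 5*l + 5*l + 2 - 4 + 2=3*l^2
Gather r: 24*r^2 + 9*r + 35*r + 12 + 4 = 24*r^2 + 44*r + 16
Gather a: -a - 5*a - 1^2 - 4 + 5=-6*a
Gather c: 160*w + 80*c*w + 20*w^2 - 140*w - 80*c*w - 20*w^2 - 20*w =0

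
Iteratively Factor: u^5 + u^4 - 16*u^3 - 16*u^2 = (u)*(u^4 + u^3 - 16*u^2 - 16*u) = u*(u + 4)*(u^3 - 3*u^2 - 4*u) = u^2*(u + 4)*(u^2 - 3*u - 4) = u^2*(u - 4)*(u + 4)*(u + 1)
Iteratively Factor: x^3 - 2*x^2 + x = (x - 1)*(x^2 - x) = (x - 1)^2*(x)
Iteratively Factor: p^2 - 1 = (p + 1)*(p - 1)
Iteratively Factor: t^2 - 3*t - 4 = (t - 4)*(t + 1)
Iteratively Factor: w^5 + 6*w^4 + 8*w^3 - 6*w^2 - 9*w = (w)*(w^4 + 6*w^3 + 8*w^2 - 6*w - 9) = w*(w + 3)*(w^3 + 3*w^2 - w - 3) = w*(w - 1)*(w + 3)*(w^2 + 4*w + 3) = w*(w - 1)*(w + 1)*(w + 3)*(w + 3)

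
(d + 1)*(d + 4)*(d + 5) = d^3 + 10*d^2 + 29*d + 20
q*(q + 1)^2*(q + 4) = q^4 + 6*q^3 + 9*q^2 + 4*q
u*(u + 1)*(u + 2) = u^3 + 3*u^2 + 2*u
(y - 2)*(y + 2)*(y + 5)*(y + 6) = y^4 + 11*y^3 + 26*y^2 - 44*y - 120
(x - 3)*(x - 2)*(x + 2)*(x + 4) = x^4 + x^3 - 16*x^2 - 4*x + 48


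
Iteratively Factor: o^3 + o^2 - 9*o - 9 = (o - 3)*(o^2 + 4*o + 3) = (o - 3)*(o + 3)*(o + 1)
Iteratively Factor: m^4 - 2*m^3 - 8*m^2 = (m + 2)*(m^3 - 4*m^2) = (m - 4)*(m + 2)*(m^2) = m*(m - 4)*(m + 2)*(m)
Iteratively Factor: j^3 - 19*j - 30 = (j - 5)*(j^2 + 5*j + 6) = (j - 5)*(j + 3)*(j + 2)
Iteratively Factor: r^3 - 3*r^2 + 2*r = (r)*(r^2 - 3*r + 2) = r*(r - 1)*(r - 2)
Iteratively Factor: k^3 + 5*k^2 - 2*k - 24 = (k + 3)*(k^2 + 2*k - 8) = (k + 3)*(k + 4)*(k - 2)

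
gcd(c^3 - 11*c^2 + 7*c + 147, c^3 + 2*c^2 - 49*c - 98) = c - 7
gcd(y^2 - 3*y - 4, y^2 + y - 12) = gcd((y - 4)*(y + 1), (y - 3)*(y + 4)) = 1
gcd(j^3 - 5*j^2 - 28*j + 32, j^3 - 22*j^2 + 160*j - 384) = j - 8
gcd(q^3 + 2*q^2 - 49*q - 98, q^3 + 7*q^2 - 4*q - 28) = q^2 + 9*q + 14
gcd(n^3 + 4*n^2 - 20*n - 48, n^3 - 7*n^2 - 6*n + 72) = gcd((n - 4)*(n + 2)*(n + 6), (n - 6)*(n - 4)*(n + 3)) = n - 4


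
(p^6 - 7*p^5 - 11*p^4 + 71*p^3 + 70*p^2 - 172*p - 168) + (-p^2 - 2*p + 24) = p^6 - 7*p^5 - 11*p^4 + 71*p^3 + 69*p^2 - 174*p - 144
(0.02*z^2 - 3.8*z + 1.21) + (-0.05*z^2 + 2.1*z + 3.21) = -0.03*z^2 - 1.7*z + 4.42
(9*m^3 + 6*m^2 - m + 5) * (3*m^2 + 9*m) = 27*m^5 + 99*m^4 + 51*m^3 + 6*m^2 + 45*m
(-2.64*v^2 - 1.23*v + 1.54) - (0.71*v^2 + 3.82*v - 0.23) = -3.35*v^2 - 5.05*v + 1.77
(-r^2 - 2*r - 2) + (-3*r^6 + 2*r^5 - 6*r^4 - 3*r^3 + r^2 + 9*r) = -3*r^6 + 2*r^5 - 6*r^4 - 3*r^3 + 7*r - 2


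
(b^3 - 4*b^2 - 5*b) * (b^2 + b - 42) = b^5 - 3*b^4 - 51*b^3 + 163*b^2 + 210*b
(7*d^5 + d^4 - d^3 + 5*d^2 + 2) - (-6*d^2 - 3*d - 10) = 7*d^5 + d^4 - d^3 + 11*d^2 + 3*d + 12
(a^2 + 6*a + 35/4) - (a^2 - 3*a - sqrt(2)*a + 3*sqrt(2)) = sqrt(2)*a + 9*a - 3*sqrt(2) + 35/4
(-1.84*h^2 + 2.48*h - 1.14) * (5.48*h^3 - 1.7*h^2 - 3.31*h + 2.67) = -10.0832*h^5 + 16.7184*h^4 - 4.3728*h^3 - 11.1836*h^2 + 10.395*h - 3.0438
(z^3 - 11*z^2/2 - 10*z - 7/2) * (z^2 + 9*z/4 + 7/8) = z^5 - 13*z^4/4 - 43*z^3/2 - 493*z^2/16 - 133*z/8 - 49/16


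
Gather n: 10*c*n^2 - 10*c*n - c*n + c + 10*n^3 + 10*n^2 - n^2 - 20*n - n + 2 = c + 10*n^3 + n^2*(10*c + 9) + n*(-11*c - 21) + 2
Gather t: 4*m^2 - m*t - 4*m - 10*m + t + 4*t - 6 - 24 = 4*m^2 - 14*m + t*(5 - m) - 30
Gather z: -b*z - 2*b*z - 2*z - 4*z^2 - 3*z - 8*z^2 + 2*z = -12*z^2 + z*(-3*b - 3)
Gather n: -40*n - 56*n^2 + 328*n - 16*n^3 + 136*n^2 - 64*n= -16*n^3 + 80*n^2 + 224*n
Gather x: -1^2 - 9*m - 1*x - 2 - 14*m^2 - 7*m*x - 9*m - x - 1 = -14*m^2 - 18*m + x*(-7*m - 2) - 4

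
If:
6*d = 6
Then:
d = 1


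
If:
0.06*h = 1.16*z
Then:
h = 19.3333333333333*z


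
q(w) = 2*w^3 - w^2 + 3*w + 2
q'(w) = 6*w^2 - 2*w + 3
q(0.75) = 4.53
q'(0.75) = 4.88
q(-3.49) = -105.67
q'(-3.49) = 83.06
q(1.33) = 8.93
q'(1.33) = 10.95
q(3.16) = 64.60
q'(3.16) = 56.59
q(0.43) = 3.26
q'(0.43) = 3.25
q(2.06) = 21.42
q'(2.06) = 24.34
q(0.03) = 2.09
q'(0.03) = 2.95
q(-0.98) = -3.78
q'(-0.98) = 10.72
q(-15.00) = -7018.00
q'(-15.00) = 1383.00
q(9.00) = 1406.00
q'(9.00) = 471.00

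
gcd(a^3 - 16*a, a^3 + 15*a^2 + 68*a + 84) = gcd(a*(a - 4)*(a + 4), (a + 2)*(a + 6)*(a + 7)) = 1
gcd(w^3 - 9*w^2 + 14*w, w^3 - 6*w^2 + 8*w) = w^2 - 2*w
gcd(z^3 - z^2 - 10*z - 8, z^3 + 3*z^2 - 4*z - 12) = z + 2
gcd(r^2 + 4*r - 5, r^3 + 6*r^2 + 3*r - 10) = r^2 + 4*r - 5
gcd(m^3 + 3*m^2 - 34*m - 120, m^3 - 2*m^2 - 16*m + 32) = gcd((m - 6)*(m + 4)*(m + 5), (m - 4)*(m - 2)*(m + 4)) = m + 4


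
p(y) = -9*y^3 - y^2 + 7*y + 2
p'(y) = -27*y^2 - 2*y + 7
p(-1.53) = 21.18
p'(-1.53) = -53.14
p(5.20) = -1254.11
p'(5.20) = -733.48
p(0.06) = 2.41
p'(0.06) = 6.78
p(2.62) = -148.39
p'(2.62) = -183.58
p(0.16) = 3.06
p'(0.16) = 5.99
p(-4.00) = 534.00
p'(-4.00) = -417.00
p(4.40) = -753.22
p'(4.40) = -524.52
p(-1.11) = 5.31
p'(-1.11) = -24.05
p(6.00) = -1936.00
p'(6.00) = -977.00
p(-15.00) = 30047.00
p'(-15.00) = -6038.00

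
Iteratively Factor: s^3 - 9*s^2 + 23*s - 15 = (s - 3)*(s^2 - 6*s + 5) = (s - 5)*(s - 3)*(s - 1)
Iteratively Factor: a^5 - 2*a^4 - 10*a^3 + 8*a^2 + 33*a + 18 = (a - 3)*(a^4 + a^3 - 7*a^2 - 13*a - 6) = (a - 3)^2*(a^3 + 4*a^2 + 5*a + 2) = (a - 3)^2*(a + 1)*(a^2 + 3*a + 2) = (a - 3)^2*(a + 1)^2*(a + 2)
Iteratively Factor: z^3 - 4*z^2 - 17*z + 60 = (z - 5)*(z^2 + z - 12) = (z - 5)*(z - 3)*(z + 4)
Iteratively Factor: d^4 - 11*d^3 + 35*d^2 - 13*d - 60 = (d - 4)*(d^3 - 7*d^2 + 7*d + 15) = (d - 5)*(d - 4)*(d^2 - 2*d - 3) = (d - 5)*(d - 4)*(d + 1)*(d - 3)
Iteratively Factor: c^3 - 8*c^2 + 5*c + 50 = (c + 2)*(c^2 - 10*c + 25) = (c - 5)*(c + 2)*(c - 5)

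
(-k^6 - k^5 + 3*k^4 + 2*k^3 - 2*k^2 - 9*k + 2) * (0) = 0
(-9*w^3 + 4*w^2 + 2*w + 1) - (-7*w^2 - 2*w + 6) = -9*w^3 + 11*w^2 + 4*w - 5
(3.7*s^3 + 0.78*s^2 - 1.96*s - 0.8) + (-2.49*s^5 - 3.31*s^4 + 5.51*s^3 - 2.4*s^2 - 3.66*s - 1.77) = -2.49*s^5 - 3.31*s^4 + 9.21*s^3 - 1.62*s^2 - 5.62*s - 2.57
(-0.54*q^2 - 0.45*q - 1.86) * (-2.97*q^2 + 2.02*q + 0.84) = 1.6038*q^4 + 0.2457*q^3 + 4.1616*q^2 - 4.1352*q - 1.5624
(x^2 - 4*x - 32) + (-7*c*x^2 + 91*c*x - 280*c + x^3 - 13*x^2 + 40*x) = -7*c*x^2 + 91*c*x - 280*c + x^3 - 12*x^2 + 36*x - 32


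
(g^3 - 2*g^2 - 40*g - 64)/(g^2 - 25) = (g^3 - 2*g^2 - 40*g - 64)/(g^2 - 25)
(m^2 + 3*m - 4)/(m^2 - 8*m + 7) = (m + 4)/(m - 7)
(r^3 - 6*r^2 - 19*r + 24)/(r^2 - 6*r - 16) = (r^2 + 2*r - 3)/(r + 2)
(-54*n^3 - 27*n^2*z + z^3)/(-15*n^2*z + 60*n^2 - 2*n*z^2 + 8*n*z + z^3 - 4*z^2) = (-18*n^2 - 3*n*z + z^2)/(-5*n*z + 20*n + z^2 - 4*z)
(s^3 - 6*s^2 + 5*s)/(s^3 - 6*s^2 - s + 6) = s*(s - 5)/(s^2 - 5*s - 6)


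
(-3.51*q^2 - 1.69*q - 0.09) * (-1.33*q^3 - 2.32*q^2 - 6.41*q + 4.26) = 4.6683*q^5 + 10.3909*q^4 + 26.5396*q^3 - 3.9109*q^2 - 6.6225*q - 0.3834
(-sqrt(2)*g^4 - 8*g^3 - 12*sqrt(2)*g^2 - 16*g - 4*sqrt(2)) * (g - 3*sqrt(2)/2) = -sqrt(2)*g^5 - 5*g^4 + 20*g^2 + 20*sqrt(2)*g + 12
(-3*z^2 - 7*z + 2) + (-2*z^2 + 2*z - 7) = -5*z^2 - 5*z - 5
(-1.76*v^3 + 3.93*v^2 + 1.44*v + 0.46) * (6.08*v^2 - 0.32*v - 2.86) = -10.7008*v^5 + 24.4576*v^4 + 12.5312*v^3 - 8.9038*v^2 - 4.2656*v - 1.3156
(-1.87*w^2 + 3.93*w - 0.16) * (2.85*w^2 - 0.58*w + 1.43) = -5.3295*w^4 + 12.2851*w^3 - 5.4095*w^2 + 5.7127*w - 0.2288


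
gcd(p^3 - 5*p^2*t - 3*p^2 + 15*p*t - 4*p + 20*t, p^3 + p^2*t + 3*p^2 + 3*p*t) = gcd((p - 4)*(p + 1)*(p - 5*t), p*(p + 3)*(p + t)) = 1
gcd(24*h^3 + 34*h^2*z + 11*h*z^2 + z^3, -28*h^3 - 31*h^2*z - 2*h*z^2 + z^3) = 4*h^2 + 5*h*z + z^2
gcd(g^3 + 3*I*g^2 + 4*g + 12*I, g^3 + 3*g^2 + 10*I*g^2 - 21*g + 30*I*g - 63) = g + 3*I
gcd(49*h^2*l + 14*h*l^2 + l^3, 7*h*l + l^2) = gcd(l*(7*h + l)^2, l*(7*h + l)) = 7*h*l + l^2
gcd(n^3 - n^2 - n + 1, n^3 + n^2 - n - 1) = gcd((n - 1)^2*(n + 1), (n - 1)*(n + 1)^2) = n^2 - 1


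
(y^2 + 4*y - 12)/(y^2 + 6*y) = (y - 2)/y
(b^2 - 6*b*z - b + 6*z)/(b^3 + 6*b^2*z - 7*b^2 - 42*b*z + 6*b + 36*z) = (b - 6*z)/(b^2 + 6*b*z - 6*b - 36*z)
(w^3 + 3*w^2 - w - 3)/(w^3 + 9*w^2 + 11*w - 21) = (w + 1)/(w + 7)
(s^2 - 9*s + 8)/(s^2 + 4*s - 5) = (s - 8)/(s + 5)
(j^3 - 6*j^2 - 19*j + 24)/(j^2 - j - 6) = (-j^3 + 6*j^2 + 19*j - 24)/(-j^2 + j + 6)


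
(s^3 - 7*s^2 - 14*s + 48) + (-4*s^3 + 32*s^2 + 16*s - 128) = -3*s^3 + 25*s^2 + 2*s - 80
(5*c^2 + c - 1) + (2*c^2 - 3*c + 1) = 7*c^2 - 2*c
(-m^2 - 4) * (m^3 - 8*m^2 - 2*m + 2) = -m^5 + 8*m^4 - 2*m^3 + 30*m^2 + 8*m - 8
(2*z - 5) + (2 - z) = z - 3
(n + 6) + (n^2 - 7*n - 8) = n^2 - 6*n - 2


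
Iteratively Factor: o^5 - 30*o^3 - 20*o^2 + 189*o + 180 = (o - 5)*(o^4 + 5*o^3 - 5*o^2 - 45*o - 36) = (o - 5)*(o + 3)*(o^3 + 2*o^2 - 11*o - 12) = (o - 5)*(o + 3)*(o + 4)*(o^2 - 2*o - 3) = (o - 5)*(o - 3)*(o + 3)*(o + 4)*(o + 1)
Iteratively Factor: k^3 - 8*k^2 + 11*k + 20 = (k - 5)*(k^2 - 3*k - 4) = (k - 5)*(k + 1)*(k - 4)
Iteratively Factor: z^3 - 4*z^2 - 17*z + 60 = (z + 4)*(z^2 - 8*z + 15) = (z - 5)*(z + 4)*(z - 3)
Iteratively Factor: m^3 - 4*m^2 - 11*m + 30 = (m - 5)*(m^2 + m - 6) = (m - 5)*(m - 2)*(m + 3)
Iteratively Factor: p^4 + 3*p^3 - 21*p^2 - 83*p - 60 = (p - 5)*(p^3 + 8*p^2 + 19*p + 12) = (p - 5)*(p + 1)*(p^2 + 7*p + 12) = (p - 5)*(p + 1)*(p + 4)*(p + 3)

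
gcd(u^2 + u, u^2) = u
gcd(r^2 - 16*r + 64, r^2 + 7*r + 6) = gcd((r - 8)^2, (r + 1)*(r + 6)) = 1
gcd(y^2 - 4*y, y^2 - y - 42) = 1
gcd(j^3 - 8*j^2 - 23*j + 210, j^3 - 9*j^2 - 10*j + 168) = j^2 - 13*j + 42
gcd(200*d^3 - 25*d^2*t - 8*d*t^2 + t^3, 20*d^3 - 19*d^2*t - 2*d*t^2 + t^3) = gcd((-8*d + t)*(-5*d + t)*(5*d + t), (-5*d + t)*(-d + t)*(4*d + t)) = -5*d + t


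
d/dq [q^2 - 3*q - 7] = 2*q - 3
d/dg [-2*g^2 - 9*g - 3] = -4*g - 9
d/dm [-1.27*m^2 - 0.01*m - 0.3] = -2.54*m - 0.01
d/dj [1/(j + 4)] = -1/(j + 4)^2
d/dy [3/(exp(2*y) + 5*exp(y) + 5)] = (-6*exp(y) - 15)*exp(y)/(exp(2*y) + 5*exp(y) + 5)^2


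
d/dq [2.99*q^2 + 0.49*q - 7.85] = 5.98*q + 0.49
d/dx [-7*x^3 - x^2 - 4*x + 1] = -21*x^2 - 2*x - 4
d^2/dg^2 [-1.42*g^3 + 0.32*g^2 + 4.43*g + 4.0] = 0.64 - 8.52*g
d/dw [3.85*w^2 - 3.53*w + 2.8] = 7.7*w - 3.53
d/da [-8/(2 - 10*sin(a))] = -20*cos(a)/(5*sin(a) - 1)^2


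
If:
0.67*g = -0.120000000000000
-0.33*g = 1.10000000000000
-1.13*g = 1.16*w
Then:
No Solution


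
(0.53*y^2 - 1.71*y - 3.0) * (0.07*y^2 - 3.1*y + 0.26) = 0.0371*y^4 - 1.7627*y^3 + 5.2288*y^2 + 8.8554*y - 0.78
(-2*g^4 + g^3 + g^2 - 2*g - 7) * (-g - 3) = 2*g^5 + 5*g^4 - 4*g^3 - g^2 + 13*g + 21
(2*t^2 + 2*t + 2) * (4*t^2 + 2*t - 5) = 8*t^4 + 12*t^3 + 2*t^2 - 6*t - 10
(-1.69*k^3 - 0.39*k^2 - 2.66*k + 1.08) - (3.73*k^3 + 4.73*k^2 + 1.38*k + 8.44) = -5.42*k^3 - 5.12*k^2 - 4.04*k - 7.36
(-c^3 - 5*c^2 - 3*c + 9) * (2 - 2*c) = 2*c^4 + 8*c^3 - 4*c^2 - 24*c + 18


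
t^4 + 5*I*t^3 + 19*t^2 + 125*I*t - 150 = (t - 5*I)*(t + 2*I)*(t + 3*I)*(t + 5*I)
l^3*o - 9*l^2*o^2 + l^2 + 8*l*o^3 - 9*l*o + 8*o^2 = (l - 8*o)*(l - o)*(l*o + 1)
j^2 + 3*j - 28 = (j - 4)*(j + 7)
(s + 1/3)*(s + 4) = s^2 + 13*s/3 + 4/3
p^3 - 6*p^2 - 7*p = p*(p - 7)*(p + 1)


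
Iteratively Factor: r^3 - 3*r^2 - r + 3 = (r - 1)*(r^2 - 2*r - 3) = (r - 3)*(r - 1)*(r + 1)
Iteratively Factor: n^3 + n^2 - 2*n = (n + 2)*(n^2 - n) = n*(n + 2)*(n - 1)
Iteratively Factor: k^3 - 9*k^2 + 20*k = (k - 4)*(k^2 - 5*k) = (k - 5)*(k - 4)*(k)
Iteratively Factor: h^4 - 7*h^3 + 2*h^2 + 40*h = (h - 4)*(h^3 - 3*h^2 - 10*h) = (h - 5)*(h - 4)*(h^2 + 2*h) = (h - 5)*(h - 4)*(h + 2)*(h)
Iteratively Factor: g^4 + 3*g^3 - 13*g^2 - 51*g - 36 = (g + 1)*(g^3 + 2*g^2 - 15*g - 36) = (g - 4)*(g + 1)*(g^2 + 6*g + 9) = (g - 4)*(g + 1)*(g + 3)*(g + 3)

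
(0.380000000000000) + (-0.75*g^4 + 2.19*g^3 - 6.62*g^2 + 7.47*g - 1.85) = -0.75*g^4 + 2.19*g^3 - 6.62*g^2 + 7.47*g - 1.47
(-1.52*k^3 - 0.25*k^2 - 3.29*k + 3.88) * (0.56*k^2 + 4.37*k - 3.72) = -0.8512*k^5 - 6.7824*k^4 + 2.7195*k^3 - 11.2745*k^2 + 29.1944*k - 14.4336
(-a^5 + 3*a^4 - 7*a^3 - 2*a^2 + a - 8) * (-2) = 2*a^5 - 6*a^4 + 14*a^3 + 4*a^2 - 2*a + 16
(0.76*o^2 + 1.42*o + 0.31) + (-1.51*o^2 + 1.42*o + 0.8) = -0.75*o^2 + 2.84*o + 1.11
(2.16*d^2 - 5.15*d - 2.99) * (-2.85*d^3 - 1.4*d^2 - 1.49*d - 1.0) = -6.156*d^5 + 11.6535*d^4 + 12.5131*d^3 + 9.6995*d^2 + 9.6051*d + 2.99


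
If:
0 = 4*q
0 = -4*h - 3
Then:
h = -3/4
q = 0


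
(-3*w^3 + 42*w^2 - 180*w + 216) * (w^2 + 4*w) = -3*w^5 + 30*w^4 - 12*w^3 - 504*w^2 + 864*w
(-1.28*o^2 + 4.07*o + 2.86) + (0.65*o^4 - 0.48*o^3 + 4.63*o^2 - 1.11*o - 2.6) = 0.65*o^4 - 0.48*o^3 + 3.35*o^2 + 2.96*o + 0.26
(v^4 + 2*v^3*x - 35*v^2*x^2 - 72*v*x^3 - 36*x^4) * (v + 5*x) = v^5 + 7*v^4*x - 25*v^3*x^2 - 247*v^2*x^3 - 396*v*x^4 - 180*x^5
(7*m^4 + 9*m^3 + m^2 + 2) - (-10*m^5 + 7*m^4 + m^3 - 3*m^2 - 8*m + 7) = 10*m^5 + 8*m^3 + 4*m^2 + 8*m - 5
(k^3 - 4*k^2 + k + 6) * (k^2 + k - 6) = k^5 - 3*k^4 - 9*k^3 + 31*k^2 - 36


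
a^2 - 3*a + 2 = (a - 2)*(a - 1)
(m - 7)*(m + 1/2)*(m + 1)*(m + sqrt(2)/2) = m^4 - 11*m^3/2 + sqrt(2)*m^3/2 - 10*m^2 - 11*sqrt(2)*m^2/4 - 5*sqrt(2)*m - 7*m/2 - 7*sqrt(2)/4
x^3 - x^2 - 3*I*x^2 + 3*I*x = x*(x - 1)*(x - 3*I)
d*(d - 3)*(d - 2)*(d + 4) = d^4 - d^3 - 14*d^2 + 24*d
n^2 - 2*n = n*(n - 2)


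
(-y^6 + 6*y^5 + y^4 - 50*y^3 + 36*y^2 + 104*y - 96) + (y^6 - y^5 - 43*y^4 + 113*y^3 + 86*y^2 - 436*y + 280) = 5*y^5 - 42*y^4 + 63*y^3 + 122*y^2 - 332*y + 184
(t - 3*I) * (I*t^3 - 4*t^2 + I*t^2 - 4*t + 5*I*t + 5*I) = I*t^4 - t^3 + I*t^3 - t^2 + 17*I*t^2 + 15*t + 17*I*t + 15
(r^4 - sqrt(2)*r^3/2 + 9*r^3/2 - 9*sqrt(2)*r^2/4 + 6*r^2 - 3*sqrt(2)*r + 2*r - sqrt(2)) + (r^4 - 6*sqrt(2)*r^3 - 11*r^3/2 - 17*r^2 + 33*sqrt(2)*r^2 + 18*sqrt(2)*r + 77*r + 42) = 2*r^4 - 13*sqrt(2)*r^3/2 - r^3 - 11*r^2 + 123*sqrt(2)*r^2/4 + 15*sqrt(2)*r + 79*r - sqrt(2) + 42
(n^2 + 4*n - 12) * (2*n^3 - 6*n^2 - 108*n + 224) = 2*n^5 + 2*n^4 - 156*n^3 - 136*n^2 + 2192*n - 2688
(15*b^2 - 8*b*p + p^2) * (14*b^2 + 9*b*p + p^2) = 210*b^4 + 23*b^3*p - 43*b^2*p^2 + b*p^3 + p^4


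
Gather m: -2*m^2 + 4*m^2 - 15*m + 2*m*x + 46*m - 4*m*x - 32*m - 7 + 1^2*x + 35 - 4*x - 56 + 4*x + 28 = 2*m^2 + m*(-2*x - 1) + x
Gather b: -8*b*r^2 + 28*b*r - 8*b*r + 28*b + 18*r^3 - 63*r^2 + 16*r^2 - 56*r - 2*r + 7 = b*(-8*r^2 + 20*r + 28) + 18*r^3 - 47*r^2 - 58*r + 7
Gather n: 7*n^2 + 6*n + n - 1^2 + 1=7*n^2 + 7*n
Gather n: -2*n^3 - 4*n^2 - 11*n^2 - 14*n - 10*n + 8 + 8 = -2*n^3 - 15*n^2 - 24*n + 16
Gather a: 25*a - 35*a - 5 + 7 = 2 - 10*a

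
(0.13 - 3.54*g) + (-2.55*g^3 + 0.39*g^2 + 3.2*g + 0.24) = -2.55*g^3 + 0.39*g^2 - 0.34*g + 0.37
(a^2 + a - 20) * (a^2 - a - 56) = a^4 - 77*a^2 - 36*a + 1120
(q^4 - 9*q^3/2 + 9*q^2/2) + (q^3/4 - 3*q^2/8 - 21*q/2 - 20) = q^4 - 17*q^3/4 + 33*q^2/8 - 21*q/2 - 20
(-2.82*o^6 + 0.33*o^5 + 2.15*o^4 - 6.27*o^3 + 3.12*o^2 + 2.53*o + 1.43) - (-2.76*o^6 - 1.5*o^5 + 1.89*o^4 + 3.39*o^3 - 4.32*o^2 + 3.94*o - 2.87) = -0.0600000000000001*o^6 + 1.83*o^5 + 0.26*o^4 - 9.66*o^3 + 7.44*o^2 - 1.41*o + 4.3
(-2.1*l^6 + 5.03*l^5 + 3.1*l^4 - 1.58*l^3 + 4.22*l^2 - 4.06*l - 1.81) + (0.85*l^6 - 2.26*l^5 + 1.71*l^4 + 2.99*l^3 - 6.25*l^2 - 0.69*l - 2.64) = -1.25*l^6 + 2.77*l^5 + 4.81*l^4 + 1.41*l^3 - 2.03*l^2 - 4.75*l - 4.45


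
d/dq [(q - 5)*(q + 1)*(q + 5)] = 3*q^2 + 2*q - 25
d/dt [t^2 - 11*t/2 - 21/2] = 2*t - 11/2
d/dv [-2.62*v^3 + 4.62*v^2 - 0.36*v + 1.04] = -7.86*v^2 + 9.24*v - 0.36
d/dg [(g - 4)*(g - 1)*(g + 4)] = 3*g^2 - 2*g - 16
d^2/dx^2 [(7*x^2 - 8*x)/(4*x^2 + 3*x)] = -424/(64*x^3 + 144*x^2 + 108*x + 27)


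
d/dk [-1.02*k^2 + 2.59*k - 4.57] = 2.59 - 2.04*k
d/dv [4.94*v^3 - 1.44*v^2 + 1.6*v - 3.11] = 14.82*v^2 - 2.88*v + 1.6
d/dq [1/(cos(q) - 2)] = sin(q)/(cos(q) - 2)^2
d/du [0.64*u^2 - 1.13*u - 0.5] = 1.28*u - 1.13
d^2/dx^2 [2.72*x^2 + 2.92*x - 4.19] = 5.44000000000000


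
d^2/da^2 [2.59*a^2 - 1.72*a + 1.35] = 5.18000000000000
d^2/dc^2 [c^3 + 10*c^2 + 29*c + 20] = 6*c + 20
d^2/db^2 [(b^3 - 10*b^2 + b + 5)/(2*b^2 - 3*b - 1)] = 6*(-15*b^3 + 3*b^2 - 27*b + 14)/(8*b^6 - 36*b^5 + 42*b^4 + 9*b^3 - 21*b^2 - 9*b - 1)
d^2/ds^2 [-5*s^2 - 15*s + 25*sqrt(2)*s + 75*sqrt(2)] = -10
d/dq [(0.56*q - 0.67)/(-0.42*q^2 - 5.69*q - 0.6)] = (0.2352*q^2 - 0.5628*q - 4.1483)/(0.1764*q^4 + 4.7796*q^3 + 32.8801*q^2 + 6.828*q + 0.36)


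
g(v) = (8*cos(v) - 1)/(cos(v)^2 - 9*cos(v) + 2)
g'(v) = (2*sin(v)*cos(v) - 9*sin(v))*(8*cos(v) - 1)/(cos(v)^2 - 9*cos(v) + 2)^2 - 8*sin(v)/(cos(v)^2 - 9*cos(v) + 2)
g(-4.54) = -0.66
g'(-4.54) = -0.50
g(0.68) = -1.19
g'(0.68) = -0.12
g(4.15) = -0.74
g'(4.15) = 0.06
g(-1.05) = -1.34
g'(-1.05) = 1.05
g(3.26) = -0.75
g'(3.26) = -0.00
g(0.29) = -1.17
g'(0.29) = -0.01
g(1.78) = -0.68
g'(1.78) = -0.40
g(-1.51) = -0.35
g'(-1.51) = 3.34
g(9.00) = -0.75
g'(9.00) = 0.00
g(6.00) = -1.17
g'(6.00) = 0.01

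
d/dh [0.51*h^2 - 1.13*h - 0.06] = 1.02*h - 1.13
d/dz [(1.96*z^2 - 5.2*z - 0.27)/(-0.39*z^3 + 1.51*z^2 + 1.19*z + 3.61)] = (0.7644*z^4 - 4.056*z^3 + 9.8685*z^2 + 14.9666*z - 18.4507)/(0.1521*z^6 - 1.1778*z^5 + 1.3519*z^4 + 0.778*z^3 + 12.3183*z^2 + 8.5918*z + 13.0321)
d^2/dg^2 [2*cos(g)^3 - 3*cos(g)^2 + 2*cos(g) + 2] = -7*cos(g)/2 + 6*cos(2*g) - 9*cos(3*g)/2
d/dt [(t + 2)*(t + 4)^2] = (t + 4)*(3*t + 8)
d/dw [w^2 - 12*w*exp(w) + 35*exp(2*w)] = -12*w*exp(w) + 2*w + 70*exp(2*w) - 12*exp(w)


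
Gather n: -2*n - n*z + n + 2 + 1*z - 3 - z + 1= n*(-z - 1)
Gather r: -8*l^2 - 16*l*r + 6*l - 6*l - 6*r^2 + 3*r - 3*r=-8*l^2 - 16*l*r - 6*r^2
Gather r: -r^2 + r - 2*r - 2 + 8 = -r^2 - r + 6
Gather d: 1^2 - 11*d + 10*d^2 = 10*d^2 - 11*d + 1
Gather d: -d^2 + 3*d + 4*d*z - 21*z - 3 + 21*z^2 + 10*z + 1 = -d^2 + d*(4*z + 3) + 21*z^2 - 11*z - 2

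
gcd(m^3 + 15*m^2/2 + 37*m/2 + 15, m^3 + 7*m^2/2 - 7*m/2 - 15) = m^2 + 11*m/2 + 15/2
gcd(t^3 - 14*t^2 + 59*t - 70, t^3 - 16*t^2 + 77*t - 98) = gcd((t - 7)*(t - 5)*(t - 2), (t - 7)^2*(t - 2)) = t^2 - 9*t + 14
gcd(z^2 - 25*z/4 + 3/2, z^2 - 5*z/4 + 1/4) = z - 1/4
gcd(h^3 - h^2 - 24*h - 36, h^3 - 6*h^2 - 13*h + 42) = h + 3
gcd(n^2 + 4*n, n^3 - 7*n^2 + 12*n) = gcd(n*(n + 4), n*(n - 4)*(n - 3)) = n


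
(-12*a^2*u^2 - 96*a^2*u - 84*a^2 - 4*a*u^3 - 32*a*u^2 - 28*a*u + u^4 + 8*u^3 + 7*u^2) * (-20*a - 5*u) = 240*a^3*u^2 + 1920*a^3*u + 1680*a^3 + 140*a^2*u^3 + 1120*a^2*u^2 + 980*a^2*u - 5*u^5 - 40*u^4 - 35*u^3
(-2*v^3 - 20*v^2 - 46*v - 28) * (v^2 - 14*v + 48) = -2*v^5 + 8*v^4 + 138*v^3 - 344*v^2 - 1816*v - 1344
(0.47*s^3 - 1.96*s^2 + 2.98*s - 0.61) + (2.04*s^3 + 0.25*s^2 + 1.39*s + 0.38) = 2.51*s^3 - 1.71*s^2 + 4.37*s - 0.23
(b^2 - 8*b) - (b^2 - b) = -7*b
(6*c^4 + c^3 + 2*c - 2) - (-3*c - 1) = 6*c^4 + c^3 + 5*c - 1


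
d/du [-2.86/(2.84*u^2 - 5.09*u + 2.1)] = (16.2448*u - 14.5574)/(2.84*u^2 - 5.09*u + 2.1)^2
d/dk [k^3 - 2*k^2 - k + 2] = 3*k^2 - 4*k - 1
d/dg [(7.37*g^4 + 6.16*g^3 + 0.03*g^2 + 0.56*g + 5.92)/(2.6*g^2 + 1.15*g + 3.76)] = (38.324*g^5 + 41.4425*g^4 + 125.0128*g^3 + 68.0633*g^2 - 30.5584*g - 4.7024)/(6.76*g^4 + 5.98*g^3 + 20.8745*g^2 + 8.648*g + 14.1376)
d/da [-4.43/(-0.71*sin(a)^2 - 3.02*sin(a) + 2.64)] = -(6.2906*sin(a) + 13.3786)*cos(a)/(0.71*sin(a)^2 + 3.02*sin(a) - 2.64)^2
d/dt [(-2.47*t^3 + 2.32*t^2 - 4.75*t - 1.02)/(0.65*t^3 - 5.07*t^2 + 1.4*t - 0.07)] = (11.0149*t^4 - 0.741*t^3 - 18.3268*t^2 - 10.6676*t + 1.7605)/(0.4225*t^6 - 6.591*t^5 + 27.5249*t^4 - 14.287*t^3 + 2.6698*t^2 - 0.196*t + 0.0049)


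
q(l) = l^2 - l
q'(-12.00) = -25.00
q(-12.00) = 156.00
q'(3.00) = 5.00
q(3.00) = 6.00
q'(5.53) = 10.06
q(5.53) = 25.05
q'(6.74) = 12.48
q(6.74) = 38.69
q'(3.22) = 5.44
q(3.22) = 7.15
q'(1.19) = 1.38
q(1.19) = 0.23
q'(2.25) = 3.50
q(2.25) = 2.81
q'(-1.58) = -4.16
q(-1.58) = 4.08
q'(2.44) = 3.88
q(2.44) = 3.51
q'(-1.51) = -4.02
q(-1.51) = 3.79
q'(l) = 2*l - 1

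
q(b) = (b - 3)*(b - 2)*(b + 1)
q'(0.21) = -0.55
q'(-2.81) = 47.17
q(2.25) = -0.61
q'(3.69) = 12.33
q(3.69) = 5.47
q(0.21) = 6.04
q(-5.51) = -288.23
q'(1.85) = -3.53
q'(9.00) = 172.00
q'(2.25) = -1.81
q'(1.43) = -4.31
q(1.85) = 0.49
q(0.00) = 6.00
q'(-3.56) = 67.50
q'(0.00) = 1.00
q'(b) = (b - 3)*(b - 2) + (b - 3)*(b + 1) + (b - 2)*(b + 1) = 3*b^2 - 8*b + 1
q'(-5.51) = 136.16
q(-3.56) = -93.37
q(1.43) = 2.17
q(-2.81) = -50.58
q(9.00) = 420.00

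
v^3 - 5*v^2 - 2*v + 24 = (v - 4)*(v - 3)*(v + 2)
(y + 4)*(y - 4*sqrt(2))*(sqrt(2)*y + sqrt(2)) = sqrt(2)*y^3 - 8*y^2 + 5*sqrt(2)*y^2 - 40*y + 4*sqrt(2)*y - 32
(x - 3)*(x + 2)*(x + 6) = x^3 + 5*x^2 - 12*x - 36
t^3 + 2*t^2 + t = t*(t + 1)^2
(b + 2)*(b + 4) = b^2 + 6*b + 8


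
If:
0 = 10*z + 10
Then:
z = -1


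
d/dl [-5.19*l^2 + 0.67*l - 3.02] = 0.67 - 10.38*l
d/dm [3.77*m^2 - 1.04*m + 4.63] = 7.54*m - 1.04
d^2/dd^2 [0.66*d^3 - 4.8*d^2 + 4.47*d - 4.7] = 3.96*d - 9.6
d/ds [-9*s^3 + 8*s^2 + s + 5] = -27*s^2 + 16*s + 1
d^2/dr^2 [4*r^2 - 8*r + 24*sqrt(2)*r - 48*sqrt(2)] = 8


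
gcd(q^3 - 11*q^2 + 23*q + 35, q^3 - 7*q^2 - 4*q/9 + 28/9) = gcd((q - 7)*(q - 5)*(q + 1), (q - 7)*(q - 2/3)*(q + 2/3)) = q - 7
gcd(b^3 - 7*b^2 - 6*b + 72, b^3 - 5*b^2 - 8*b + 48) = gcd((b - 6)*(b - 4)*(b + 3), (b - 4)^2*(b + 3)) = b^2 - b - 12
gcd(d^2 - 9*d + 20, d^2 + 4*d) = 1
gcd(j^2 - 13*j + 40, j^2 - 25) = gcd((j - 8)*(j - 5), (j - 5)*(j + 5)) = j - 5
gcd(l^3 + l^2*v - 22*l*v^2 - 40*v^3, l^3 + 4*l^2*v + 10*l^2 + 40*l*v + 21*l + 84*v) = l + 4*v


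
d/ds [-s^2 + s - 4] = 1 - 2*s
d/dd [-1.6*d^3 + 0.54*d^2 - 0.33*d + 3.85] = -4.8*d^2 + 1.08*d - 0.33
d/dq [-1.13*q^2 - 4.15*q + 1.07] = -2.26*q - 4.15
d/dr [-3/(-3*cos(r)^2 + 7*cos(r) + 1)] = 3*(6*cos(r) - 7)*sin(r)/(-3*cos(r)^2 + 7*cos(r) + 1)^2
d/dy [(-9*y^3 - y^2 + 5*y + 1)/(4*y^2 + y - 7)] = 6*(-6*y^4 - 3*y^3 + 28*y^2 + y - 6)/(16*y^4 + 8*y^3 - 55*y^2 - 14*y + 49)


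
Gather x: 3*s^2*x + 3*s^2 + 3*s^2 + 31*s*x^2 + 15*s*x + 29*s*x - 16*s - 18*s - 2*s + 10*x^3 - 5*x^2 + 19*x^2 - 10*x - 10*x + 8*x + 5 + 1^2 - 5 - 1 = 6*s^2 - 36*s + 10*x^3 + x^2*(31*s + 14) + x*(3*s^2 + 44*s - 12)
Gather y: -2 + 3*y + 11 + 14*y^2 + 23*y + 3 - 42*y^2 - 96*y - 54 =-28*y^2 - 70*y - 42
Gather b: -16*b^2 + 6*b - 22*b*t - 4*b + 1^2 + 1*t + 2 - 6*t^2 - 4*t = -16*b^2 + b*(2 - 22*t) - 6*t^2 - 3*t + 3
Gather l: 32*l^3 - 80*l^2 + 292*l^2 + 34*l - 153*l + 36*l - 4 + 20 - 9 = 32*l^3 + 212*l^2 - 83*l + 7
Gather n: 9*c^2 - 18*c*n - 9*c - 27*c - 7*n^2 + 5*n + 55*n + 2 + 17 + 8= 9*c^2 - 36*c - 7*n^2 + n*(60 - 18*c) + 27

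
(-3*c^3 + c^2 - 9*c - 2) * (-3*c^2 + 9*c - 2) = 9*c^5 - 30*c^4 + 42*c^3 - 77*c^2 + 4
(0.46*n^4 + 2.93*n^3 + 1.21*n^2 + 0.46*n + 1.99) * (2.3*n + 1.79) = 1.058*n^5 + 7.5624*n^4 + 8.0277*n^3 + 3.2239*n^2 + 5.4004*n + 3.5621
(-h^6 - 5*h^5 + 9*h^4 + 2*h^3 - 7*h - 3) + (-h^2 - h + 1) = -h^6 - 5*h^5 + 9*h^4 + 2*h^3 - h^2 - 8*h - 2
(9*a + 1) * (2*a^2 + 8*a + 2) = 18*a^3 + 74*a^2 + 26*a + 2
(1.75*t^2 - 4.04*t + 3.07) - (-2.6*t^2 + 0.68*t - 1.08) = 4.35*t^2 - 4.72*t + 4.15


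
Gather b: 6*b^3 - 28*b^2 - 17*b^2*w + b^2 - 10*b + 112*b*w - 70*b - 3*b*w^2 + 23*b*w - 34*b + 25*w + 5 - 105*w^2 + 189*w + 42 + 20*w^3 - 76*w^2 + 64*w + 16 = 6*b^3 + b^2*(-17*w - 27) + b*(-3*w^2 + 135*w - 114) + 20*w^3 - 181*w^2 + 278*w + 63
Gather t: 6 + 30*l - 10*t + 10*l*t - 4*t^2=30*l - 4*t^2 + t*(10*l - 10) + 6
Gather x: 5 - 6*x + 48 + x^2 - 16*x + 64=x^2 - 22*x + 117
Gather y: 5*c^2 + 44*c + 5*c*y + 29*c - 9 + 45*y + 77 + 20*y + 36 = 5*c^2 + 73*c + y*(5*c + 65) + 104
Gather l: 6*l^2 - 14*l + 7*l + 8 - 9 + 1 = 6*l^2 - 7*l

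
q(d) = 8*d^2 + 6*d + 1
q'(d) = 16*d + 6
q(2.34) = 58.84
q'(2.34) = 43.44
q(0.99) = 14.78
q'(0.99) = 21.84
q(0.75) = 10.00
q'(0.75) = 18.00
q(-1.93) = 19.22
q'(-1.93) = -24.88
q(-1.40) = 8.28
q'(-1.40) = -16.40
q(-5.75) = 231.00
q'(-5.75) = -86.00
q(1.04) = 15.89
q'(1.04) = 22.64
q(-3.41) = 73.56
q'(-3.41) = -48.56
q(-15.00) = 1711.00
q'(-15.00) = -234.00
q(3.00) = 91.00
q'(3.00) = 54.00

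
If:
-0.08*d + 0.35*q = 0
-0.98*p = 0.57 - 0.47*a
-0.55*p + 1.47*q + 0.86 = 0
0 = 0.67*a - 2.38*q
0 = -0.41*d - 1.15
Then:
No Solution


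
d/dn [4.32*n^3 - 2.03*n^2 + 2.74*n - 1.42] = 12.96*n^2 - 4.06*n + 2.74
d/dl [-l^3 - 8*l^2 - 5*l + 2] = -3*l^2 - 16*l - 5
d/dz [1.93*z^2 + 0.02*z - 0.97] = 3.86*z + 0.02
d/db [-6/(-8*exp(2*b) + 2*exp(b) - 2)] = (3 - 24*exp(b))*exp(b)/(4*exp(2*b) - exp(b) + 1)^2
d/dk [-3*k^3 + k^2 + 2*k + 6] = -9*k^2 + 2*k + 2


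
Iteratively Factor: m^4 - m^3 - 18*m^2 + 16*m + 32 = (m - 2)*(m^3 + m^2 - 16*m - 16) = (m - 2)*(m + 4)*(m^2 - 3*m - 4) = (m - 2)*(m + 1)*(m + 4)*(m - 4)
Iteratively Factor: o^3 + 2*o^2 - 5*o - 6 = (o - 2)*(o^2 + 4*o + 3) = (o - 2)*(o + 1)*(o + 3)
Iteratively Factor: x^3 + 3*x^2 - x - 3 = (x + 1)*(x^2 + 2*x - 3) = (x - 1)*(x + 1)*(x + 3)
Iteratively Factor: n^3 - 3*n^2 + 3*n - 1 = (n - 1)*(n^2 - 2*n + 1) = (n - 1)^2*(n - 1)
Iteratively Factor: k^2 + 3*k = (k + 3)*(k)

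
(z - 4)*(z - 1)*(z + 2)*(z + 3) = z^4 - 15*z^2 - 10*z + 24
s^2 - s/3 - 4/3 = (s - 4/3)*(s + 1)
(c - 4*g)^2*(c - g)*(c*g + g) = c^4*g - 9*c^3*g^2 + c^3*g + 24*c^2*g^3 - 9*c^2*g^2 - 16*c*g^4 + 24*c*g^3 - 16*g^4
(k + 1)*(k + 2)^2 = k^3 + 5*k^2 + 8*k + 4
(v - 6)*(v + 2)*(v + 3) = v^3 - v^2 - 24*v - 36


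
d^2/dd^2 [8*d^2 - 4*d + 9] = 16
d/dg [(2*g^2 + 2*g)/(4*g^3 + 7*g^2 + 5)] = 2*(-2*g^2*(g + 1)*(6*g + 7) + (2*g + 1)*(4*g^3 + 7*g^2 + 5))/(4*g^3 + 7*g^2 + 5)^2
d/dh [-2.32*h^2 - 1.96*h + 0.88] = -4.64*h - 1.96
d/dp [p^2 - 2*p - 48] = 2*p - 2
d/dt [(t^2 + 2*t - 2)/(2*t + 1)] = 2*(t^2 + t + 3)/(4*t^2 + 4*t + 1)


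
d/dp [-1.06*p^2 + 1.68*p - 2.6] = 1.68 - 2.12*p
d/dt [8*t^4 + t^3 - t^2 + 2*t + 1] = 32*t^3 + 3*t^2 - 2*t + 2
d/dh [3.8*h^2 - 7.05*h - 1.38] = 7.6*h - 7.05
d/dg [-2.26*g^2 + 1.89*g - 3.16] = 1.89 - 4.52*g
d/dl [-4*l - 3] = -4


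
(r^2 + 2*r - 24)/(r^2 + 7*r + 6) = (r - 4)/(r + 1)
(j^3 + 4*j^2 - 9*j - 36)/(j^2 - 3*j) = j + 7 + 12/j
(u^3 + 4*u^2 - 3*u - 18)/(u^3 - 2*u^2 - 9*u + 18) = (u + 3)/(u - 3)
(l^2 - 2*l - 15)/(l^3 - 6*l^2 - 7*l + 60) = 1/(l - 4)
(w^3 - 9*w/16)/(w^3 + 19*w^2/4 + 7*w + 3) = w*(4*w - 3)/(4*(w^2 + 4*w + 4))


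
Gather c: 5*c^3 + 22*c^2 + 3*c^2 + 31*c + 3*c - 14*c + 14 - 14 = 5*c^3 + 25*c^2 + 20*c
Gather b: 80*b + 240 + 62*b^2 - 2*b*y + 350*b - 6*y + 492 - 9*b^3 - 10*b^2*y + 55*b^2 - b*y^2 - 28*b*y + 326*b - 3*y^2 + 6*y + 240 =-9*b^3 + b^2*(117 - 10*y) + b*(-y^2 - 30*y + 756) - 3*y^2 + 972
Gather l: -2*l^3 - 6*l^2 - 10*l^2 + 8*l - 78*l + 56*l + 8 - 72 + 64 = -2*l^3 - 16*l^2 - 14*l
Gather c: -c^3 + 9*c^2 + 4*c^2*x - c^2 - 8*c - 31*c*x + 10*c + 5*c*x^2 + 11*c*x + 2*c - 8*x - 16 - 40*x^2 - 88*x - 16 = -c^3 + c^2*(4*x + 8) + c*(5*x^2 - 20*x + 4) - 40*x^2 - 96*x - 32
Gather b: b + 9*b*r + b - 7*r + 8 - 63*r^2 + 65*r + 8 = b*(9*r + 2) - 63*r^2 + 58*r + 16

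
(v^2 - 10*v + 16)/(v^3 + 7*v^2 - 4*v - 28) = (v - 8)/(v^2 + 9*v + 14)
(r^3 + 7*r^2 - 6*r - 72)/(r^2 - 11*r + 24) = (r^2 + 10*r + 24)/(r - 8)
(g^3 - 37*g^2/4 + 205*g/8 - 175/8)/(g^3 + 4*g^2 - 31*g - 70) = (8*g^2 - 34*g + 35)/(8*(g^2 + 9*g + 14))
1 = 1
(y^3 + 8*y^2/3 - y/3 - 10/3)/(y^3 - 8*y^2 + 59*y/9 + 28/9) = 3*(3*y^3 + 8*y^2 - y - 10)/(9*y^3 - 72*y^2 + 59*y + 28)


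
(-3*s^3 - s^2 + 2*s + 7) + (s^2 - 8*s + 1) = -3*s^3 - 6*s + 8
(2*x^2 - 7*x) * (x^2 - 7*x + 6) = 2*x^4 - 21*x^3 + 61*x^2 - 42*x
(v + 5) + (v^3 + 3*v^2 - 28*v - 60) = v^3 + 3*v^2 - 27*v - 55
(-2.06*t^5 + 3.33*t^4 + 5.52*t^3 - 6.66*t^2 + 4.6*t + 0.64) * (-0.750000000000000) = 1.545*t^5 - 2.4975*t^4 - 4.14*t^3 + 4.995*t^2 - 3.45*t - 0.48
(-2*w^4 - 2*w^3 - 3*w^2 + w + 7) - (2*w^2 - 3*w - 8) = -2*w^4 - 2*w^3 - 5*w^2 + 4*w + 15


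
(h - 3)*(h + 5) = h^2 + 2*h - 15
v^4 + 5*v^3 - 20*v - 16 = (v - 2)*(v + 1)*(v + 2)*(v + 4)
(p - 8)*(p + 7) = p^2 - p - 56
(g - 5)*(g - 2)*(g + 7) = g^3 - 39*g + 70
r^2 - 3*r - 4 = (r - 4)*(r + 1)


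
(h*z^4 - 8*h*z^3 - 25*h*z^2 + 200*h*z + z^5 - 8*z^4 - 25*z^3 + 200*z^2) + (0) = h*z^4 - 8*h*z^3 - 25*h*z^2 + 200*h*z + z^5 - 8*z^4 - 25*z^3 + 200*z^2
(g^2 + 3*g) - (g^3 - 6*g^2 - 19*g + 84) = -g^3 + 7*g^2 + 22*g - 84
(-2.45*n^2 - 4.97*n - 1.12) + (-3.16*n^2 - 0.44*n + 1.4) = -5.61*n^2 - 5.41*n + 0.28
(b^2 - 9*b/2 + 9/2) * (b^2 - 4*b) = b^4 - 17*b^3/2 + 45*b^2/2 - 18*b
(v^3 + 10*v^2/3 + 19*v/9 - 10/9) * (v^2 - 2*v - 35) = v^5 + 4*v^4/3 - 356*v^3/9 - 122*v^2 - 215*v/3 + 350/9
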